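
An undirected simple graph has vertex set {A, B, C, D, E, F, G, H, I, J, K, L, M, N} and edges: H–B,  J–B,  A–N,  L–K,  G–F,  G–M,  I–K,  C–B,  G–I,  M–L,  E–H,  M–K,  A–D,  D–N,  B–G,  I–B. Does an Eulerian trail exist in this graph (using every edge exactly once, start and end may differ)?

Degrees: A:2, B:5, C:1, D:2, E:1, F:1, G:4, H:2, I:3, J:1, K:3, L:2, M:3, N:2
Odd-degree vertices: B, C, E, F, I, J, K, M (8 total).
An Eulerian trail requires 0 or 2 odd-degree vertices; here there are 8.

No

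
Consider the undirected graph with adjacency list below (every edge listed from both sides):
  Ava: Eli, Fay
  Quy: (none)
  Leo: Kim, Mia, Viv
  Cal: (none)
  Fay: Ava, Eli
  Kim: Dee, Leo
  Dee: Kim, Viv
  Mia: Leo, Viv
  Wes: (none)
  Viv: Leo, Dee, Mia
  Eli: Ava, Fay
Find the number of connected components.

Component: {Quy}
Component: {Cal}
Component: {Wes}
Component: {Ava, Fay, Eli}
Component: {Leo, Kim, Dee, Mia, Viv}

5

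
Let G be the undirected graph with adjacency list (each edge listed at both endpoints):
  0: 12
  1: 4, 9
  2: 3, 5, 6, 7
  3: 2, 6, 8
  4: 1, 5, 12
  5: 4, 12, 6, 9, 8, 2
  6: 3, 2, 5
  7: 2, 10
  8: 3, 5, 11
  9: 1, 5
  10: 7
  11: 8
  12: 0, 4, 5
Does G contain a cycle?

The graph has 13 vertices, 17 edges, and 1 connected component.
Since 17 > 13 - 1, a cycle must exist; for instance 5-2-3-8-5.

Yes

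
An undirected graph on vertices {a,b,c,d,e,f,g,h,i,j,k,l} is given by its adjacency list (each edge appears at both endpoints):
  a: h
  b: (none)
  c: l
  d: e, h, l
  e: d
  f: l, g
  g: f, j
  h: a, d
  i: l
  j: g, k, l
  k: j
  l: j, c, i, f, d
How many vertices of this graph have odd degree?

Degrees: a:1, b:0, c:1, d:3, e:1, f:2, g:2, h:2, i:1, j:3, k:1, l:5
Odd-degree vertices: a, c, d, e, i, j, k, l.

8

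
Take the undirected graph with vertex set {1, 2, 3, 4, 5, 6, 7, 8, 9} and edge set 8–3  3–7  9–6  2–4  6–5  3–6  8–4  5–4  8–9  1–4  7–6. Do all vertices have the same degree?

No

Degrees: 1:1, 2:1, 3:3, 4:4, 5:2, 6:4, 7:2, 8:3, 9:2
Degrees are not all equal (e.g. deg(1)=1 but deg(4)=4); not regular.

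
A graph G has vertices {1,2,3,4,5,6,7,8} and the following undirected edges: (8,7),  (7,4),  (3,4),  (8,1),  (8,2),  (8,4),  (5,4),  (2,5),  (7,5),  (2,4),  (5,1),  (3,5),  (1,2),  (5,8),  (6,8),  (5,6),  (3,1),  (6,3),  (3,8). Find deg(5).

Neighbors of 5: 1, 2, 3, 4, 6, 7, 8.

7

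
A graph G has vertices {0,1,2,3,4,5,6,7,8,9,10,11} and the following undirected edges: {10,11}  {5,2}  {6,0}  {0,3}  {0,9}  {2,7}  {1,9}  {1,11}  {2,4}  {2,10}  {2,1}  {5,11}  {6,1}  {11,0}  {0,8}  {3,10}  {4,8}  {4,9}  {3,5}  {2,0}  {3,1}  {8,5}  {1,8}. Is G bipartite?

Color {2, 3, 6, 8, 9, 11} black and {0, 1, 4, 5, 7, 10} white. No edge joins two same-colored vertices, so the graph is bipartite.

Yes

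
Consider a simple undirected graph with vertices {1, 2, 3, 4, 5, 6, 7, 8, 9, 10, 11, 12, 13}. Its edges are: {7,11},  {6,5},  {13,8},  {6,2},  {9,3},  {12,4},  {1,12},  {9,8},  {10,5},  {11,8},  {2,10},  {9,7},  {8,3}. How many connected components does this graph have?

3

Component: {1, 4, 12}
Component: {2, 5, 6, 10}
Component: {3, 7, 8, 9, 11, 13}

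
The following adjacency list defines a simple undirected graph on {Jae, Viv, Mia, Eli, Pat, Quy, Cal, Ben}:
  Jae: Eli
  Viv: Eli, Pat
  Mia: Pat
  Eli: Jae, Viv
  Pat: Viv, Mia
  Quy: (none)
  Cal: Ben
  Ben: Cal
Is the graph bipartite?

A valid 2-coloring puts {Eli, Pat, Quy, Ben} on one side and {Jae, Viv, Mia, Cal} on the other; every edge crosses between the two sides.

Yes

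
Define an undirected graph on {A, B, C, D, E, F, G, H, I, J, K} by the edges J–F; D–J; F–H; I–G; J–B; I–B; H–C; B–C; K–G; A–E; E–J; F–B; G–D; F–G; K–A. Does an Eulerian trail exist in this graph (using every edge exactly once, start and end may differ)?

Yes

Degrees: A:2, B:4, C:2, D:2, E:2, F:4, G:4, H:2, I:2, J:4, K:2
Odd-degree vertices: none (0 total).
The non-isolated vertices are connected and exactly 0 have odd degree, so an Eulerian trail exists.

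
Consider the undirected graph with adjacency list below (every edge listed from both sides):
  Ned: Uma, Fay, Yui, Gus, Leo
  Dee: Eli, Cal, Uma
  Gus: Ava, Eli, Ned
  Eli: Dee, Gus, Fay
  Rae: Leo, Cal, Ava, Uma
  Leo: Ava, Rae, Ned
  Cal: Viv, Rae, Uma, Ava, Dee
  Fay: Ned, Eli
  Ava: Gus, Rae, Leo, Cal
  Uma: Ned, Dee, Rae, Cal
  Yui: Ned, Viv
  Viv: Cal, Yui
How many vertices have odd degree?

Degrees: Ned:5, Dee:3, Gus:3, Eli:3, Rae:4, Leo:3, Cal:5, Fay:2, Ava:4, Uma:4, Yui:2, Viv:2
Odd-degree vertices: Ned, Dee, Gus, Eli, Leo, Cal.

6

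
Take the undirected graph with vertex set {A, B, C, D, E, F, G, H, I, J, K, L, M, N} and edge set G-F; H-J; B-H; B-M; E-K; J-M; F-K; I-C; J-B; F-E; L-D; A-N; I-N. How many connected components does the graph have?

Component: {D, L}
Component: {A, C, I, N}
Component: {B, H, J, M}
Component: {E, F, G, K}

4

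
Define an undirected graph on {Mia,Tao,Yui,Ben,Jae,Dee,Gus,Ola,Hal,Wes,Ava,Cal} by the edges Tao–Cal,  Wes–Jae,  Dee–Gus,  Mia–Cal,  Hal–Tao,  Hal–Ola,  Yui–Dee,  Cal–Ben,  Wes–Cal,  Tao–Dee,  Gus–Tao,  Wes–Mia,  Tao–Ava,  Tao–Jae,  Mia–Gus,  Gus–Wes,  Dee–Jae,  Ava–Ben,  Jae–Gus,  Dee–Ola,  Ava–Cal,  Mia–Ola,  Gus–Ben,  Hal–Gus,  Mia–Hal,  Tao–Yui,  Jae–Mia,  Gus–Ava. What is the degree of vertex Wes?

Neighbors of Wes: Mia, Jae, Gus, Cal.

4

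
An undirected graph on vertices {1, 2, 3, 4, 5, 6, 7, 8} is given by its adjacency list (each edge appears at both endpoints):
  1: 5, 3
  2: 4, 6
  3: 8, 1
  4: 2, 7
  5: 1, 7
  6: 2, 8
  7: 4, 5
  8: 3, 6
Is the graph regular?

Yes

Degrees: 1:2, 2:2, 3:2, 4:2, 5:2, 6:2, 7:2, 8:2
All degrees equal 2; the graph is regular.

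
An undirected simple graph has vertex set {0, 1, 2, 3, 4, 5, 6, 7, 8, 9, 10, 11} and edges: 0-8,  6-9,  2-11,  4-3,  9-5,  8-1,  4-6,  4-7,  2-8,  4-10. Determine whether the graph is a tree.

No

The graph has 12 vertices and 10 edges.
It splits into 2 components, so it cannot be a tree.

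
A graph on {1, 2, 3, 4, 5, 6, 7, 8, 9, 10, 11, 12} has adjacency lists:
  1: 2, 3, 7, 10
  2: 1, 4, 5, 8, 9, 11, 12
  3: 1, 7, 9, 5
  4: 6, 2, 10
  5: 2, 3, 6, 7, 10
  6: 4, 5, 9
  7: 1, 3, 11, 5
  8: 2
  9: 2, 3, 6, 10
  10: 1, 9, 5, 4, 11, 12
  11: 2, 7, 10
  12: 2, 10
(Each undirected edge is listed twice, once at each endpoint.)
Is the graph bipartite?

7-3-5-7 is an odd cycle (length 3), and a bipartite graph can contain only even cycles.

No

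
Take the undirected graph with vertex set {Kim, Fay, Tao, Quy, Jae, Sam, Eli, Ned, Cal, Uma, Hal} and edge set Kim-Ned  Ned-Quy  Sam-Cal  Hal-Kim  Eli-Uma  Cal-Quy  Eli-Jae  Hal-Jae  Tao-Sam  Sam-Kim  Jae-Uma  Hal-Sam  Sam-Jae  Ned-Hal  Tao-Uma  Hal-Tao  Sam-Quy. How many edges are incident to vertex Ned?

3

Neighbors of Ned: Kim, Quy, Hal.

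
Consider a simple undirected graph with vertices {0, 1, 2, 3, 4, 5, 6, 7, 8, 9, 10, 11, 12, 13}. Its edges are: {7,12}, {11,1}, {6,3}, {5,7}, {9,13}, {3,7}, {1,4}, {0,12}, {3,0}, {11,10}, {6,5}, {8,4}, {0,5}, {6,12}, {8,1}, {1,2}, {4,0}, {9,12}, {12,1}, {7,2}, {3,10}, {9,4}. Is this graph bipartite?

The cycle 1-8-4-1 has length 3, which is odd, so the graph is not bipartite.

No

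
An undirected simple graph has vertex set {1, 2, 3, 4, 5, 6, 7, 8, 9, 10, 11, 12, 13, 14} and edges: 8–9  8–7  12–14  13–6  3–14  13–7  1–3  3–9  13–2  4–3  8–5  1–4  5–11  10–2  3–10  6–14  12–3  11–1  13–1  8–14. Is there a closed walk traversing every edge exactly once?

Yes

Degrees: 1:4, 2:2, 3:6, 4:2, 5:2, 6:2, 7:2, 8:4, 9:2, 10:2, 11:2, 12:2, 13:4, 14:4
Every vertex has even degree and the edges form a single connected piece, so an Eulerian circuit exists.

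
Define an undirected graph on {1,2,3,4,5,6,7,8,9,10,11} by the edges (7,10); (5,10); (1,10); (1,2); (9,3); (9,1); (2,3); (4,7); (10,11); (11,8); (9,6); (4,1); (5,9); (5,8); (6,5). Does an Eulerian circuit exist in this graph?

Degrees: 1:4, 2:2, 3:2, 4:2, 5:4, 6:2, 7:2, 8:2, 9:4, 10:4, 11:2
Every vertex has even degree and the edges form a single connected piece, so an Eulerian circuit exists.

Yes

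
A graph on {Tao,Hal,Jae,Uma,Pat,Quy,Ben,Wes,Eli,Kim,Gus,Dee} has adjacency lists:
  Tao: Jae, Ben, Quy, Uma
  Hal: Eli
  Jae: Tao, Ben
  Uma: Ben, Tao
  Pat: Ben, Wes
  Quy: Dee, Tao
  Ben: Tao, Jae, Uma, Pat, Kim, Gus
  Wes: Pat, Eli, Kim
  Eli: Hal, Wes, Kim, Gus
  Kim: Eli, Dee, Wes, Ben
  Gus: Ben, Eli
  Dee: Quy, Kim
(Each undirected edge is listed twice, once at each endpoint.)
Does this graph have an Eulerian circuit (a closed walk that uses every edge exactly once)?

Degrees: Tao:4, Hal:1, Jae:2, Uma:2, Pat:2, Quy:2, Ben:6, Wes:3, Eli:4, Kim:4, Gus:2, Dee:2
Vertices with odd degree: Hal, Wes. An Eulerian circuit requires all degrees even.

No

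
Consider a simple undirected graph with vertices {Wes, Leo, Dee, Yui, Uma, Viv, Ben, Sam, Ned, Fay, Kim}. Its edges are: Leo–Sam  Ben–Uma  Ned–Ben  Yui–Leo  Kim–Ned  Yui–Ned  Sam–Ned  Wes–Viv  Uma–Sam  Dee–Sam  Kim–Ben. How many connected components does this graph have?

Component: {Fay}
Component: {Wes, Viv}
Component: {Leo, Dee, Yui, Uma, Ben, Sam, Ned, Kim}

3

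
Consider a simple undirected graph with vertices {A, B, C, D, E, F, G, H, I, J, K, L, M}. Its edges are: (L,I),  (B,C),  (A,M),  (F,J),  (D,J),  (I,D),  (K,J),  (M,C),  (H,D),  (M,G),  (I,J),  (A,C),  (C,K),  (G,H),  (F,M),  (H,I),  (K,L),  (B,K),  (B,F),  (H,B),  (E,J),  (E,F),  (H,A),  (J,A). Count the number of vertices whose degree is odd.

2

Degrees: A:4, B:4, C:4, D:3, E:2, F:4, G:2, H:5, I:4, J:6, K:4, L:2, M:4
Odd-degree vertices: D, H.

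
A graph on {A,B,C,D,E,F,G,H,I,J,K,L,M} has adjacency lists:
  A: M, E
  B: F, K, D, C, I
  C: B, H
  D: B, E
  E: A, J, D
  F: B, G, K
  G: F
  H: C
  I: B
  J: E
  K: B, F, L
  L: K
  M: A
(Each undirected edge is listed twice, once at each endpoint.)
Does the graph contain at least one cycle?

|V| = 13, |E| = 13, number of components = 1.
One cycle is B-K-F-B.

Yes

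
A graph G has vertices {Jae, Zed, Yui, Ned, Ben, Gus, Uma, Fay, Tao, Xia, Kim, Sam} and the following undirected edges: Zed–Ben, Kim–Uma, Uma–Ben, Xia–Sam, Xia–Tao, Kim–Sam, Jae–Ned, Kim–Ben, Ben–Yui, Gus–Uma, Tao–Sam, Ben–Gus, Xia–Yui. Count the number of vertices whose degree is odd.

8

Degrees: Jae:1, Zed:1, Yui:2, Ned:1, Ben:5, Gus:2, Uma:3, Fay:0, Tao:2, Xia:3, Kim:3, Sam:3
Odd-degree vertices: Jae, Zed, Ned, Ben, Uma, Xia, Kim, Sam.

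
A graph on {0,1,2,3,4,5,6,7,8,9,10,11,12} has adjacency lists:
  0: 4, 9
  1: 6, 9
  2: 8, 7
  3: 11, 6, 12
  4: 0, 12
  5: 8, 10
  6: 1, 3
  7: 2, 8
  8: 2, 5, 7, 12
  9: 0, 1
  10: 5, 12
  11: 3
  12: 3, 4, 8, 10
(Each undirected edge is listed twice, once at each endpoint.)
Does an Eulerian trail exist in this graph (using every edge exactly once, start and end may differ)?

Yes

Degrees: 0:2, 1:2, 2:2, 3:3, 4:2, 5:2, 6:2, 7:2, 8:4, 9:2, 10:2, 11:1, 12:4
Odd-degree vertices: 3, 11 (2 total).
The non-isolated vertices are connected and exactly 2 have odd degree, so an Eulerian trail exists (from 3 to 11).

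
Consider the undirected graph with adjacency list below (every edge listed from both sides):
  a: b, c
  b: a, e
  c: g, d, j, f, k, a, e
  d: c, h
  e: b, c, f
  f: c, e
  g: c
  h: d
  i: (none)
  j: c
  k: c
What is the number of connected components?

2

Component: {i}
Component: {a, b, c, d, e, f, g, h, j, k}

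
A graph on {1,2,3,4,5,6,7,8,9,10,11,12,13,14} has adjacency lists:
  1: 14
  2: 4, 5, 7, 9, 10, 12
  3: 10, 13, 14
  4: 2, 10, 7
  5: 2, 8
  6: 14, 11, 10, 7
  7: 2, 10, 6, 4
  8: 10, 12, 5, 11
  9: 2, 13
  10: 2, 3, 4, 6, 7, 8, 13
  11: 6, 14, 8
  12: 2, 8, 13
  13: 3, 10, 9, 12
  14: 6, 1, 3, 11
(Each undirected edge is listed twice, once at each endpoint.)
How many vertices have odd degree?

6

Degrees: 1:1, 2:6, 3:3, 4:3, 5:2, 6:4, 7:4, 8:4, 9:2, 10:7, 11:3, 12:3, 13:4, 14:4
Odd-degree vertices: 1, 3, 4, 10, 11, 12.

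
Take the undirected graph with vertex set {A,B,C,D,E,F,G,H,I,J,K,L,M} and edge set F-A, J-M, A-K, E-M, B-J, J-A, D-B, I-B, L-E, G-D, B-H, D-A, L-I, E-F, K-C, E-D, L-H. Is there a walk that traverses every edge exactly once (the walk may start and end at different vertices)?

No

Degrees: A:4, B:4, C:1, D:4, E:4, F:2, G:1, H:2, I:2, J:3, K:2, L:3, M:2
Odd-degree vertices: C, G, J, L (4 total).
An Eulerian trail requires 0 or 2 odd-degree vertices; here there are 4.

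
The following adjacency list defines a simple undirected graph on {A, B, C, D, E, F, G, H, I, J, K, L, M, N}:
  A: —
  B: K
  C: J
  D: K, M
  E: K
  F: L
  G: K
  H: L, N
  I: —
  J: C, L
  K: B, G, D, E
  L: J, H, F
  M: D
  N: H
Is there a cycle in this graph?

No

The graph has 14 vertices, 10 edges, and 4 connected components.
A forest on 14 vertices with 4 components has exactly 10 edges, which matches — so no cycle.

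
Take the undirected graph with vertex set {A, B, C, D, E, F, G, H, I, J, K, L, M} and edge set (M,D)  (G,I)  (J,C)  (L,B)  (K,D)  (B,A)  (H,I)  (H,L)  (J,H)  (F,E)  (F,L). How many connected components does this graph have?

Component: {D, K, M}
Component: {A, B, C, E, F, G, H, I, J, L}

2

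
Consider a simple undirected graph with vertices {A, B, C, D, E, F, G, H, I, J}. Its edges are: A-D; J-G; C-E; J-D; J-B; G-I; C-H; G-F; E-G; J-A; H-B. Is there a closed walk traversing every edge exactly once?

Degrees: A:2, B:2, C:2, D:2, E:2, F:1, G:4, H:2, I:1, J:4
Vertices with odd degree: F, I. An Eulerian circuit requires all degrees even.

No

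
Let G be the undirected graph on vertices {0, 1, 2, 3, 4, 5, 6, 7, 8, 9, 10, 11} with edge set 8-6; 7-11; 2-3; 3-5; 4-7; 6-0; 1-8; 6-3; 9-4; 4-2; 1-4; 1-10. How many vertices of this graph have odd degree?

8

Degrees: 0:1, 1:3, 2:2, 3:3, 4:4, 5:1, 6:3, 7:2, 8:2, 9:1, 10:1, 11:1
Odd-degree vertices: 0, 1, 3, 5, 6, 9, 10, 11.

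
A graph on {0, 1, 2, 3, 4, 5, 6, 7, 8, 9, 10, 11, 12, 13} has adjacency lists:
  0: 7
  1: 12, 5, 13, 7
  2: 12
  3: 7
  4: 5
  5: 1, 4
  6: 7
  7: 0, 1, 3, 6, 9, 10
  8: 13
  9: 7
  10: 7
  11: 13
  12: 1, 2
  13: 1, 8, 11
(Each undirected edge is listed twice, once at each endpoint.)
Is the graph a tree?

The graph has 14 vertices and 13 edges.
Connected and |E| = |V| - 1, which characterizes a tree.

Yes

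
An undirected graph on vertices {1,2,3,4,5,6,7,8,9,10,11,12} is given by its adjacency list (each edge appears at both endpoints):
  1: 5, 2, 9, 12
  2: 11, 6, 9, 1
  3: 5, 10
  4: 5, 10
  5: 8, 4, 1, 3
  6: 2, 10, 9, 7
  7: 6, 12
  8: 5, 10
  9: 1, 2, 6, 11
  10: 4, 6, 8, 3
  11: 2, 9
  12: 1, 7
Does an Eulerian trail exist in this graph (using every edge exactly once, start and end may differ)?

Degrees: 1:4, 2:4, 3:2, 4:2, 5:4, 6:4, 7:2, 8:2, 9:4, 10:4, 11:2, 12:2
Odd-degree vertices: none (0 total).
The non-isolated vertices are connected and exactly 0 have odd degree, so an Eulerian trail exists.

Yes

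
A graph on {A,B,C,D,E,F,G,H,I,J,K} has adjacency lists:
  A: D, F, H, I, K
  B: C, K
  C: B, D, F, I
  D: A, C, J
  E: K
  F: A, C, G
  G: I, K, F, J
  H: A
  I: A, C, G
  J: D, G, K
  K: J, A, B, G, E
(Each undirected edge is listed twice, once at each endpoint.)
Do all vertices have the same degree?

No

Degrees: A:5, B:2, C:4, D:3, E:1, F:3, G:4, H:1, I:3, J:3, K:5
Vertex E has degree 1 while A has degree 5, so the graph is not regular.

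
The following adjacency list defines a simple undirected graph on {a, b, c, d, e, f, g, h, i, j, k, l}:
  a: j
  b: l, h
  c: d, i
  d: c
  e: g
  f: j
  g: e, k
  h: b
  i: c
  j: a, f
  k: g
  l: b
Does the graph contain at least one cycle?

No

|V| = 12, |E| = 8, number of components = 4.
A forest on 12 vertices with 4 components has exactly 8 edges, which matches — so no cycle.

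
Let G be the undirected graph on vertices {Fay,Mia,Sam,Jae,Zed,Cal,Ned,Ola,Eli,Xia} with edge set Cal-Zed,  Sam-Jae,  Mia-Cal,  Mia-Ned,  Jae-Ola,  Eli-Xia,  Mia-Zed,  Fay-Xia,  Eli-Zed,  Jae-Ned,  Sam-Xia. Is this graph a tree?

No

The graph has 10 vertices and 11 edges.
Connected but with 11 > 9 edges, so it has a cycle and is not a tree.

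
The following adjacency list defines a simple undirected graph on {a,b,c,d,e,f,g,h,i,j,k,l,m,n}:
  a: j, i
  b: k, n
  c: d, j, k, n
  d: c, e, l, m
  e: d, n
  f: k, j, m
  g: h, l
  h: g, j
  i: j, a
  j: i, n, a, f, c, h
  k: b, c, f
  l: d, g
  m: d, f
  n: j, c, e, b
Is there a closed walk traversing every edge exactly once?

No

Degrees: a:2, b:2, c:4, d:4, e:2, f:3, g:2, h:2, i:2, j:6, k:3, l:2, m:2, n:4
f, k have odd degree; an Eulerian circuit needs every degree to be even, so none exists.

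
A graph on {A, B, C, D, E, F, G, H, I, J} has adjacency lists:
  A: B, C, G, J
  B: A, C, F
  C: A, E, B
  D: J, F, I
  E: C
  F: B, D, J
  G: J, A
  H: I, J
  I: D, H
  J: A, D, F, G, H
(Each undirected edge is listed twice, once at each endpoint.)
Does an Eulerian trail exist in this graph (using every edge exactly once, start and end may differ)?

Degrees: A:4, B:3, C:3, D:3, E:1, F:3, G:2, H:2, I:2, J:5
Odd-degree vertices: B, C, D, E, F, J (6 total).
An Eulerian trail requires 0 or 2 odd-degree vertices; here there are 6.

No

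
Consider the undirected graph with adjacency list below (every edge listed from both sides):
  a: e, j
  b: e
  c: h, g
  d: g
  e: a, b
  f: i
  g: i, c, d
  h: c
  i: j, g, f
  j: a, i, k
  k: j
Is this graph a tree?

Yes

|V| = 11, |E| = 10.
It is connected with exactly 10 edges, hence acyclic — it is a tree.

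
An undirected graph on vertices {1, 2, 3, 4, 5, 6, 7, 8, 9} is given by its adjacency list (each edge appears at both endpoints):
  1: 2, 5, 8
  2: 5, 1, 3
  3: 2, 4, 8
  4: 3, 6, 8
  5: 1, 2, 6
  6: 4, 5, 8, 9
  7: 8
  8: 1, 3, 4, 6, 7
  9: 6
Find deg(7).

Neighbors of 7: 8.

1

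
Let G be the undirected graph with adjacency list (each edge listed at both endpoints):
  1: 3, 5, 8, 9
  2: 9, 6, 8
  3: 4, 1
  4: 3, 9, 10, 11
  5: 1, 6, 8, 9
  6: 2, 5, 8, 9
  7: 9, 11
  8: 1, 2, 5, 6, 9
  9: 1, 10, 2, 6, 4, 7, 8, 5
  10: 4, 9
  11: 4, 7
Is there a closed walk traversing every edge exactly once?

Degrees: 1:4, 2:3, 3:2, 4:4, 5:4, 6:4, 7:2, 8:5, 9:8, 10:2, 11:2
2, 8 have odd degree; an Eulerian circuit needs every degree to be even, so none exists.

No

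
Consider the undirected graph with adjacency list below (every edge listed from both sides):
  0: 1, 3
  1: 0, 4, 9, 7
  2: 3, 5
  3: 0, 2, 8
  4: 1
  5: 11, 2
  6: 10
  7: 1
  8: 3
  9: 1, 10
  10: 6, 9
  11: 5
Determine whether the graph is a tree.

|V| = 12, |E| = 11.
It is connected with exactly 11 edges, hence acyclic — it is a tree.

Yes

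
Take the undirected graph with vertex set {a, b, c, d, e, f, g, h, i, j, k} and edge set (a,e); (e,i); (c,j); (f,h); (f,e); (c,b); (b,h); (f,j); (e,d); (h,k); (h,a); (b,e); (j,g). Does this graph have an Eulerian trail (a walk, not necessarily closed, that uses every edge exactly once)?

Degrees: a:2, b:3, c:2, d:1, e:5, f:3, g:1, h:4, i:1, j:3, k:1
Odd-degree vertices: b, d, e, f, g, i, j, k (8 total).
With 8 odd-degree vertices (more than two), no single trail can use every edge.

No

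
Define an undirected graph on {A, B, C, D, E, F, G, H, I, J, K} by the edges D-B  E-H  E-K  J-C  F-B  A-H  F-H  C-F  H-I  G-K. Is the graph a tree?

Yes

|V| = 11, |E| = 10.
Connected and |E| = |V| - 1, which characterizes a tree.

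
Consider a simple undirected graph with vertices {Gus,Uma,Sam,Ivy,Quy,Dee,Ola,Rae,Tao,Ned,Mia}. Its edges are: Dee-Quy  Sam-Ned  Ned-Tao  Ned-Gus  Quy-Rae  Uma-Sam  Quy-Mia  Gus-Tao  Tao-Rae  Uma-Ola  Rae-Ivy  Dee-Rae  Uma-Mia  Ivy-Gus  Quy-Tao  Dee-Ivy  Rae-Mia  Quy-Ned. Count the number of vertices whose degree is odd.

Degrees: Gus:3, Uma:3, Sam:2, Ivy:3, Quy:5, Dee:3, Ola:1, Rae:5, Tao:4, Ned:4, Mia:3
Odd-degree vertices: Gus, Uma, Ivy, Quy, Dee, Ola, Rae, Mia.

8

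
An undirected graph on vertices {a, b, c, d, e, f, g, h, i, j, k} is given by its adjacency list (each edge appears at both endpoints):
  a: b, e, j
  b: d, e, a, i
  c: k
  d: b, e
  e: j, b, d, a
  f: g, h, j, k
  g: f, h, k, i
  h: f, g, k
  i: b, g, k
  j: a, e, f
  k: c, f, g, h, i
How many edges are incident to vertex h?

Neighbors of h: f, g, k.

3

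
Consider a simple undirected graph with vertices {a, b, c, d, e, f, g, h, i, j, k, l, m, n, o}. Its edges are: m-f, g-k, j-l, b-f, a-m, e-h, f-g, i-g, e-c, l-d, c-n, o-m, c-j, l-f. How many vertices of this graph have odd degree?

Degrees: a:1, b:1, c:3, d:1, e:2, f:4, g:3, h:1, i:1, j:2, k:1, l:3, m:3, n:1, o:1
Odd-degree vertices: a, b, c, d, g, h, i, k, l, m, n, o.

12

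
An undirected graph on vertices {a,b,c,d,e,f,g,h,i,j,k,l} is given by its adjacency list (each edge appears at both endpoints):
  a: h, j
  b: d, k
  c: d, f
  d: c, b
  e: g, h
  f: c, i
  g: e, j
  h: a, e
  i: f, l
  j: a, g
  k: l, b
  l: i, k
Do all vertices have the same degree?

Yes

Degrees: a:2, b:2, c:2, d:2, e:2, f:2, g:2, h:2, i:2, j:2, k:2, l:2
Every vertex has degree 2, so the graph is 2-regular.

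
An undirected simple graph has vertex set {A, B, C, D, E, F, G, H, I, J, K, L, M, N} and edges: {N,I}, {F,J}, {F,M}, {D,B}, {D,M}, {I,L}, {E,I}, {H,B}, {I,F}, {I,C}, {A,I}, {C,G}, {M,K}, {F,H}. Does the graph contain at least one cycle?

Yes

The graph has 14 vertices, 14 edges, and 1 connected component.
One cycle is F-M-D-B-H-F.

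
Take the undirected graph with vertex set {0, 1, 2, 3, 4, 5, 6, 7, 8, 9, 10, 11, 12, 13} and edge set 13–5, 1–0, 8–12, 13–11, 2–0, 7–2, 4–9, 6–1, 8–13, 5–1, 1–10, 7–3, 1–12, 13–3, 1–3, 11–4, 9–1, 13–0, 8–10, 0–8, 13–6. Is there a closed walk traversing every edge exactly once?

Degrees: 0:4, 1:7, 2:2, 3:3, 4:2, 5:2, 6:2, 7:2, 8:4, 9:2, 10:2, 11:2, 12:2, 13:6
1, 3 have odd degree; an Eulerian circuit needs every degree to be even, so none exists.

No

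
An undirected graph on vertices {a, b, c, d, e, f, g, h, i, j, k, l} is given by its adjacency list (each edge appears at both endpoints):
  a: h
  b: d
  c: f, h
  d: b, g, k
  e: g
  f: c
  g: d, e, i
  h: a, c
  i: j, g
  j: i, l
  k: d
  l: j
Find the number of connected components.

Component: {a, c, f, h}
Component: {b, d, e, g, i, j, k, l}

2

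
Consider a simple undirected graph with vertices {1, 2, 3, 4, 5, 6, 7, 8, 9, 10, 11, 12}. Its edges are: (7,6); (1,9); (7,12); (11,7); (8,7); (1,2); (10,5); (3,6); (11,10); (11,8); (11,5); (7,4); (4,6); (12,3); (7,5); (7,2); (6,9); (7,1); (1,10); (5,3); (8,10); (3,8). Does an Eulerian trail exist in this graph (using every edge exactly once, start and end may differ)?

Degrees: 1:4, 2:2, 3:4, 4:2, 5:4, 6:4, 7:8, 8:4, 9:2, 10:4, 11:4, 12:2
Odd-degree vertices: none (0 total).
With 0 odd-degree vertices and all edges in one connected piece, an Eulerian trail exists.

Yes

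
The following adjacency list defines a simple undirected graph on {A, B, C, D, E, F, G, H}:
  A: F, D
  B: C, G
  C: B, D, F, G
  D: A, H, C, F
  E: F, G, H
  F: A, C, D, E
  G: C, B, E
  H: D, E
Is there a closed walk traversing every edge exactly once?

No

Degrees: A:2, B:2, C:4, D:4, E:3, F:4, G:3, H:2
E, G have odd degree; an Eulerian circuit needs every degree to be even, so none exists.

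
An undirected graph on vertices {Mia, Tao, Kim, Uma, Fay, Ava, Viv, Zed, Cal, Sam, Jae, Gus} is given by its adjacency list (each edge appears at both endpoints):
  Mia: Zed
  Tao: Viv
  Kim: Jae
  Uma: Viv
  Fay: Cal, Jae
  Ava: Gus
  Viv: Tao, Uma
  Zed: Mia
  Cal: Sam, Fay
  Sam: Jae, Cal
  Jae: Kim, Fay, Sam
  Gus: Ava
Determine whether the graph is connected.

Component: {Mia, Zed}
Component: {Ava, Gus}
Component: {Tao, Uma, Viv}
Component: {Kim, Fay, Cal, Sam, Jae}
No edge joins these 4 groups, so the graph is disconnected.

No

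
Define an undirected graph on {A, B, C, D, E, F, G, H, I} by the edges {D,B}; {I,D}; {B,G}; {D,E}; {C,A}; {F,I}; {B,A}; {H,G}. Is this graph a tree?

The graph has 9 vertices and 8 edges.
Connected and |E| = |V| - 1, which characterizes a tree.

Yes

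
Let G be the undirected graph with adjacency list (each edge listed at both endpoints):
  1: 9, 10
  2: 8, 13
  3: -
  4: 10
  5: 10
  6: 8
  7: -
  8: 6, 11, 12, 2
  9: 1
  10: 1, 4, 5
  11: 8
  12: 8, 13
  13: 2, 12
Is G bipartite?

Yes

Color {3, 7, 8, 9, 10, 13} black and {1, 2, 4, 5, 6, 11, 12} white. No edge joins two same-colored vertices, so the graph is bipartite.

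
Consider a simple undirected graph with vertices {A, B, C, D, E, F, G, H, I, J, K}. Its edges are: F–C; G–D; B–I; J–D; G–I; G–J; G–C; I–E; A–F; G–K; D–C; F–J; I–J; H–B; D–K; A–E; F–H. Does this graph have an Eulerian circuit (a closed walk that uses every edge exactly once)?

Degrees: A:2, B:2, C:3, D:4, E:2, F:4, G:5, H:2, I:4, J:4, K:2
Vertices with odd degree: C, G. An Eulerian circuit requires all degrees even.

No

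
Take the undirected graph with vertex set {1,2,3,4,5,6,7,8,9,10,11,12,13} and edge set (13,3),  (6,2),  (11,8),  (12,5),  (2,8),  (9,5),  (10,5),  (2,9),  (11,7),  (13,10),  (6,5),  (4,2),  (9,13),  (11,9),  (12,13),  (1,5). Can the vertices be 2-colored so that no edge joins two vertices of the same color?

Yes

Partition the vertices as {2, 5, 11, 13} vs {1, 3, 4, 6, 7, 8, 9, 10, 12}. Each listed edge has one endpoint in each part, so the graph is bipartite.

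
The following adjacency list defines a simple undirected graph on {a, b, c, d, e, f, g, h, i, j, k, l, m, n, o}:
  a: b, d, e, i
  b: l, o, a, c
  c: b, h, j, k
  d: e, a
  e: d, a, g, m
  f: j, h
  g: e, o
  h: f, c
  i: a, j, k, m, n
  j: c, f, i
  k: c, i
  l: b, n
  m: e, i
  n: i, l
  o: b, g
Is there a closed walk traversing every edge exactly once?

Degrees: a:4, b:4, c:4, d:2, e:4, f:2, g:2, h:2, i:5, j:3, k:2, l:2, m:2, n:2, o:2
i, j have odd degree; an Eulerian circuit needs every degree to be even, so none exists.

No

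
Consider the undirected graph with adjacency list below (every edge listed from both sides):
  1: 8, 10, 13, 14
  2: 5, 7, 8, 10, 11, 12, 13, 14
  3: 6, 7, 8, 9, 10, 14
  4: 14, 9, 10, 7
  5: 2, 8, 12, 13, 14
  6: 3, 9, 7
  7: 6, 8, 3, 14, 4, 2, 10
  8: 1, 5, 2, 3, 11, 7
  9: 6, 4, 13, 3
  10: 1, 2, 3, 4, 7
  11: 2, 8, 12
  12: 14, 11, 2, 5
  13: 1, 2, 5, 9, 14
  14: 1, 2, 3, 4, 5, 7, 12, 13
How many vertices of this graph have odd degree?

Degrees: 1:4, 2:8, 3:6, 4:4, 5:5, 6:3, 7:7, 8:6, 9:4, 10:5, 11:3, 12:4, 13:5, 14:8
Odd-degree vertices: 5, 6, 7, 10, 11, 13.

6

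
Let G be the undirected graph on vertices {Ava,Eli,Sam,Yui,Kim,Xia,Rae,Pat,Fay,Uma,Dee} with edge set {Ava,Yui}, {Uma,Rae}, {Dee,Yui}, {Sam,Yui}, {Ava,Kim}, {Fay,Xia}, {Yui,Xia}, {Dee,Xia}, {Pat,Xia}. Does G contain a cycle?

Yes

|V| = 11, |E| = 9, number of components = 3.
One cycle is Yui-Xia-Dee-Yui.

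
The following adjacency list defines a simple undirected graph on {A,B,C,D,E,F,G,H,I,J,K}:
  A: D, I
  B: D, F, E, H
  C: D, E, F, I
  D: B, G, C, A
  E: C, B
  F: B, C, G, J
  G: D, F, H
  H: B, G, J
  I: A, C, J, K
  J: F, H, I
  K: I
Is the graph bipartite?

Yes

Color {D, E, F, H, I} black and {A, B, C, G, J, K} white. No edge joins two same-colored vertices, so the graph is bipartite.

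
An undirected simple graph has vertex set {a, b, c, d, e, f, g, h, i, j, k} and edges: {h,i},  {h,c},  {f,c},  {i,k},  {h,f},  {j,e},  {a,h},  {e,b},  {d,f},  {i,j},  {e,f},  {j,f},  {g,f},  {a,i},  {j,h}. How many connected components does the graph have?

1

Component: {a, b, c, d, e, f, g, h, i, j, k}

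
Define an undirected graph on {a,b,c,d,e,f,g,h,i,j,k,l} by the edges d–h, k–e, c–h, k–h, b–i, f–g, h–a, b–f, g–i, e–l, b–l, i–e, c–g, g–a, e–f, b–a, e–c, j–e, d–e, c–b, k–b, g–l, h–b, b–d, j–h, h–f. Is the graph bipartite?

No

The cycle b-h-f-b has length 3, which is odd, so the graph is not bipartite.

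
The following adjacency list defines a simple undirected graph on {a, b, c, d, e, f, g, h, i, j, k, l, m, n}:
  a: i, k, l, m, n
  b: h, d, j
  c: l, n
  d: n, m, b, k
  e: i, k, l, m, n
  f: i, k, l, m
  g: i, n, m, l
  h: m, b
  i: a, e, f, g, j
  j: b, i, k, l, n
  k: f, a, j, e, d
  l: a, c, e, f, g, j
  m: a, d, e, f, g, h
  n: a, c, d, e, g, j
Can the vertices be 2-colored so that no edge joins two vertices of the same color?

A valid 2-coloring puts {b, i, k, l, m, n} on one side and {a, c, d, e, f, g, h, j} on the other; every edge crosses between the two sides.

Yes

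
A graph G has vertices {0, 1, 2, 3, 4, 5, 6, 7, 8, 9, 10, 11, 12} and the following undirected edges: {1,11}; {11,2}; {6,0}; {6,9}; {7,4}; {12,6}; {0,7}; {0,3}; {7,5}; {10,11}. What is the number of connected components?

3

Component: {8}
Component: {1, 2, 10, 11}
Component: {0, 3, 4, 5, 6, 7, 9, 12}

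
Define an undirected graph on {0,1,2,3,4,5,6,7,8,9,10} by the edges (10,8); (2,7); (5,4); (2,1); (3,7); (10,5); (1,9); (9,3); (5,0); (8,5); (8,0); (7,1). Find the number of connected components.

3

Component: {6}
Component: {0, 4, 5, 8, 10}
Component: {1, 2, 3, 7, 9}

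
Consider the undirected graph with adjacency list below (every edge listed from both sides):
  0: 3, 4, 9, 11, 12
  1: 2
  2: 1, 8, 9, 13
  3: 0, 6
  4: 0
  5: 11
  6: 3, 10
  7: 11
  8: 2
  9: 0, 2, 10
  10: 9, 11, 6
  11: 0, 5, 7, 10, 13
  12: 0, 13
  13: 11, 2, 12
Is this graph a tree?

No

|V| = 14, |E| = 17.
A tree on 14 vertices has exactly 13 edges; this graph has 17, so it contains a cycle and is not a tree.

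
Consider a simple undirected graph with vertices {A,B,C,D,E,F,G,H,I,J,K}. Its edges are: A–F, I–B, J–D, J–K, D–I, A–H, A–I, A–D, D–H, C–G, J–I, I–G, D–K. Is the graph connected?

Component: {E}
Component: {A, B, C, D, F, G, H, I, J, K}
There are 2 separate components, so the graph is not connected.

No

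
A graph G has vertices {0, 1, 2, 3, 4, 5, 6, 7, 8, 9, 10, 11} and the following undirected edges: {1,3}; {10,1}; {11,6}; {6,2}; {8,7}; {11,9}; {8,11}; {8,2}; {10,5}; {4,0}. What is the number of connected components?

Component: {0, 4}
Component: {1, 3, 5, 10}
Component: {2, 6, 7, 8, 9, 11}

3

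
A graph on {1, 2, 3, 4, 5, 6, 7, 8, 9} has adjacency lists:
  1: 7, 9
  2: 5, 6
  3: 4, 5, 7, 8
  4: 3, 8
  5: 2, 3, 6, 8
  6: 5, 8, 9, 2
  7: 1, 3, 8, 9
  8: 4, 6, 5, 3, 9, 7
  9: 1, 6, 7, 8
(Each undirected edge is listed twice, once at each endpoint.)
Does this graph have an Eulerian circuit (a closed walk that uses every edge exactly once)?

Yes

Degrees: 1:2, 2:2, 3:4, 4:2, 5:4, 6:4, 7:4, 8:6, 9:4
All degrees are even and the non-isolated vertices are connected — an Eulerian circuit exists.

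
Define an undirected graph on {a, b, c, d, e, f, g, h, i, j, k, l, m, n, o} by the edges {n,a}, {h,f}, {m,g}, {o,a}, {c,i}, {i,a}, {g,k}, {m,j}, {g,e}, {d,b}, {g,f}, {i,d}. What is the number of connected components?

Component: {l}
Component: {a, b, c, d, i, n, o}
Component: {e, f, g, h, j, k, m}

3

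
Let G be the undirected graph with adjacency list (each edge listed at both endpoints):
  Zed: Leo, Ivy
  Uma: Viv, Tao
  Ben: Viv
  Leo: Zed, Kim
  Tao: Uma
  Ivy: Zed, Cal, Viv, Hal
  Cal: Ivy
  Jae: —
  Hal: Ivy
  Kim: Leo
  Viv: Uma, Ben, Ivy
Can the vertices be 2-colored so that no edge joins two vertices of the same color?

Yes

A valid 2-coloring puts {Uma, Ben, Leo, Ivy, Jae} on one side and {Zed, Tao, Cal, Hal, Kim, Viv} on the other; every edge crosses between the two sides.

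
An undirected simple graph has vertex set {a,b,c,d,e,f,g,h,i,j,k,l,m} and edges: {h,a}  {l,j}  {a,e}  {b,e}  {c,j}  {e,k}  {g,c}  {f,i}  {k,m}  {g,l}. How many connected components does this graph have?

Component: {d}
Component: {f, i}
Component: {c, g, j, l}
Component: {a, b, e, h, k, m}

4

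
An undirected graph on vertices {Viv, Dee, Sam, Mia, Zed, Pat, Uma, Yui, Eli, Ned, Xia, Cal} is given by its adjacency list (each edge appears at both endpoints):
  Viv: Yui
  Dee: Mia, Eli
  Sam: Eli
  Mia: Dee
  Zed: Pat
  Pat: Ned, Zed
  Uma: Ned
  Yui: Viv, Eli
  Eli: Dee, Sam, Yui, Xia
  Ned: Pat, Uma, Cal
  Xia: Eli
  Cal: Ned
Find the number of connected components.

2

Component: {Zed, Pat, Uma, Ned, Cal}
Component: {Viv, Dee, Sam, Mia, Yui, Eli, Xia}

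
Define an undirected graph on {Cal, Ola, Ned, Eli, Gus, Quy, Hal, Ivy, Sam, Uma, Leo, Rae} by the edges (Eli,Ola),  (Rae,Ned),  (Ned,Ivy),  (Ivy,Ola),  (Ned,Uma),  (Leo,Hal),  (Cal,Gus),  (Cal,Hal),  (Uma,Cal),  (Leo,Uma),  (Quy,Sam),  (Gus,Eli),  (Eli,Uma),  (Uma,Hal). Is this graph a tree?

No

|V| = 12, |E| = 14.
It splits into 2 components, so it cannot be a tree.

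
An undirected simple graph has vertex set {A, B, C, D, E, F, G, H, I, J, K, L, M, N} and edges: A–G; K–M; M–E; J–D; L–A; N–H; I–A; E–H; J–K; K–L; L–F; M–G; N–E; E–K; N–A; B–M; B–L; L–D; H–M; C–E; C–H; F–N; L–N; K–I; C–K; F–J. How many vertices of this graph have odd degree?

Degrees: A:4, B:2, C:3, D:2, E:5, F:3, G:2, H:4, I:2, J:3, K:6, L:6, M:5, N:5
Odd-degree vertices: C, E, F, J, M, N.

6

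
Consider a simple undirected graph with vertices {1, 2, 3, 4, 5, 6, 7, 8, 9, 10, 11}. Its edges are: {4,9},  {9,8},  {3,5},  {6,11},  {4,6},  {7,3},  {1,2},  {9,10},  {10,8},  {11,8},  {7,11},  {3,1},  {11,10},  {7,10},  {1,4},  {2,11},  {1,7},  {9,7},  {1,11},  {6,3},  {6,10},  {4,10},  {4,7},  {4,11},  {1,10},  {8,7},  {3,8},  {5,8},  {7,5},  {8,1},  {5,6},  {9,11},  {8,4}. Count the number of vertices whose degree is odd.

6

Degrees: 1:7, 2:2, 3:5, 4:7, 5:4, 6:5, 7:8, 8:8, 9:5, 10:7, 11:8
Odd-degree vertices: 1, 3, 4, 6, 9, 10.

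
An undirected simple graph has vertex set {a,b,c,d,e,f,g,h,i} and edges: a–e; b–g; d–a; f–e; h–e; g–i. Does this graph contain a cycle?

No

The graph has 9 vertices, 6 edges, and 3 connected components.
A forest on 9 vertices with 3 components has exactly 6 edges, which matches — so no cycle.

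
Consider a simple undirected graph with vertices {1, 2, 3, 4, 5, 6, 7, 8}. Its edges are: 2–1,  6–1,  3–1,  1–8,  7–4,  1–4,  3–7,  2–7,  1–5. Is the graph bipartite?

Yes

Partition the vertices as {2, 3, 4, 5, 6, 8} vs {1, 7}. Each listed edge has one endpoint in each part, so the graph is bipartite.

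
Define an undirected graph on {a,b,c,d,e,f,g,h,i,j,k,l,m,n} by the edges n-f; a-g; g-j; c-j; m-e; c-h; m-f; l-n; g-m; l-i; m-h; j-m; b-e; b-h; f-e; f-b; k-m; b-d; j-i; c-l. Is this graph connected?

Starting from a and exploring outward reaches every vertex (a, g, m, j, f, k, h, e, i, c, n, b, l, d); the graph is connected.

Yes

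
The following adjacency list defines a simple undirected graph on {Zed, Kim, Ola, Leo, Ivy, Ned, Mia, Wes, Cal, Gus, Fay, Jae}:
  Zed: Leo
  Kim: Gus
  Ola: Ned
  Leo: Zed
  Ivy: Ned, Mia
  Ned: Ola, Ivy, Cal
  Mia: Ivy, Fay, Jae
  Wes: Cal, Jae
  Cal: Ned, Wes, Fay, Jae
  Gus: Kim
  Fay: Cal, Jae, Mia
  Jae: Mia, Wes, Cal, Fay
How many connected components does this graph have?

Component: {Zed, Leo}
Component: {Kim, Gus}
Component: {Ola, Ivy, Ned, Mia, Wes, Cal, Fay, Jae}

3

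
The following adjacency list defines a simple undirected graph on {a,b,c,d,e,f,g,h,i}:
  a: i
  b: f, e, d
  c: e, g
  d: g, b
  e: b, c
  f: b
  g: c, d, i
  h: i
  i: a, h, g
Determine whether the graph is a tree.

No

The graph has 9 vertices and 9 edges.
A tree on 9 vertices has exactly 8 edges; this graph has 9, so it contains a cycle and is not a tree.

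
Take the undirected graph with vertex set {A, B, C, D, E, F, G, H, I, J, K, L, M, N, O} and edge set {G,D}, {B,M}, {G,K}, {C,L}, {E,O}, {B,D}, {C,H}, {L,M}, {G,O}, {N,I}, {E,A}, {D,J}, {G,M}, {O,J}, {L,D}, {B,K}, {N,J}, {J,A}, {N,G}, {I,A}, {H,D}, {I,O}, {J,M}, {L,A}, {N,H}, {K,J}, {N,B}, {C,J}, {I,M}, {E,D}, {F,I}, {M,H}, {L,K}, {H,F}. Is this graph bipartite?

Yes

Color {B, E, G, H, I, J, L} black and {A, C, D, F, K, M, N, O} white. No edge joins two same-colored vertices, so the graph is bipartite.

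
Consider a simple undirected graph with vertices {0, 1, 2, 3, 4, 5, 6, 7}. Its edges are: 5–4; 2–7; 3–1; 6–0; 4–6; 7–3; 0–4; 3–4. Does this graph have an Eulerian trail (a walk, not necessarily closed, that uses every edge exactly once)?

Degrees: 0:2, 1:1, 2:1, 3:3, 4:4, 5:1, 6:2, 7:2
Odd-degree vertices: 1, 2, 3, 5 (4 total).
An Eulerian trail requires 0 or 2 odd-degree vertices; here there are 4.

No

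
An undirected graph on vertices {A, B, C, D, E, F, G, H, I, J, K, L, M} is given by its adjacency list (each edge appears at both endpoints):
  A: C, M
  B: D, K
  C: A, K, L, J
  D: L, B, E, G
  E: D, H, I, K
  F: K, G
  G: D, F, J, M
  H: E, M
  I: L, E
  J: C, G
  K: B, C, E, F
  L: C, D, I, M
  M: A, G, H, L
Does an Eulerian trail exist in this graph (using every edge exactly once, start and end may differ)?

Degrees: A:2, B:2, C:4, D:4, E:4, F:2, G:4, H:2, I:2, J:2, K:4, L:4, M:4
Odd-degree vertices: none (0 total).
The non-isolated vertices are connected and exactly 0 have odd degree, so an Eulerian trail exists.

Yes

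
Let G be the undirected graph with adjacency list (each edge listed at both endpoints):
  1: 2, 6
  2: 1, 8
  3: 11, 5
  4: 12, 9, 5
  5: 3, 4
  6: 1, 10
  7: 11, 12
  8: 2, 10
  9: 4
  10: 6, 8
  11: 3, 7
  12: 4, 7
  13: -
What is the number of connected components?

Component: {13}
Component: {1, 2, 6, 8, 10}
Component: {3, 4, 5, 7, 9, 11, 12}

3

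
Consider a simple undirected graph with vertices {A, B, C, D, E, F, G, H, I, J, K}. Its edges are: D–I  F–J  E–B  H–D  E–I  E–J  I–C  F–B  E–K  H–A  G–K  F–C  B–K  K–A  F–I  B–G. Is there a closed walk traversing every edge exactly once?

Degrees: A:2, B:4, C:2, D:2, E:4, F:4, G:2, H:2, I:4, J:2, K:4
Every vertex has even degree and the edges form a single connected piece, so an Eulerian circuit exists.

Yes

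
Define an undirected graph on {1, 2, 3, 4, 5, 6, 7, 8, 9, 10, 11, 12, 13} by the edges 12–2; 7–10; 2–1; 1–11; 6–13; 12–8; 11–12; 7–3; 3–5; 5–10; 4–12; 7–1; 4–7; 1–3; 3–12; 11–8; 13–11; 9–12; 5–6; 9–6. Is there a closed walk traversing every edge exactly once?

No

Degrees: 1:4, 2:2, 3:4, 4:2, 5:3, 6:3, 7:4, 8:2, 9:2, 10:2, 11:4, 12:6, 13:2
5, 6 have odd degree; an Eulerian circuit needs every degree to be even, so none exists.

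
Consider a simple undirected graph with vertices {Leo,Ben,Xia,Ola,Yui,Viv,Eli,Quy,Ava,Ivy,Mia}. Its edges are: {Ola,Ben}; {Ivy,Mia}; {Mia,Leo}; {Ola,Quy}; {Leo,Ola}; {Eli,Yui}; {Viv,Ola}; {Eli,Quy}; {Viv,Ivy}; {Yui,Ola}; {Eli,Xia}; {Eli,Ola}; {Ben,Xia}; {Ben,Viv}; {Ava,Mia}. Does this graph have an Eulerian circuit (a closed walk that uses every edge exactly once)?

No

Degrees: Leo:2, Ben:3, Xia:2, Ola:6, Yui:2, Viv:3, Eli:4, Quy:2, Ava:1, Ivy:2, Mia:3
Vertices with odd degree: Ben, Viv, Ava, Mia. An Eulerian circuit requires all degrees even.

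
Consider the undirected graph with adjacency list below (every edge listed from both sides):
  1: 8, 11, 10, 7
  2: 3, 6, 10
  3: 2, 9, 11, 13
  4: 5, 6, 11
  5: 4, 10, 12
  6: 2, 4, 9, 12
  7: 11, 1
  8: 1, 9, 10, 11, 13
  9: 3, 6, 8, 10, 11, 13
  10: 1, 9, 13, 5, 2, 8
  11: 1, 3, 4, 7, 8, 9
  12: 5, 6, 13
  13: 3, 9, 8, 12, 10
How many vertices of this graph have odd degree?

Degrees: 1:4, 2:3, 3:4, 4:3, 5:3, 6:4, 7:2, 8:5, 9:6, 10:6, 11:6, 12:3, 13:5
Odd-degree vertices: 2, 4, 5, 8, 12, 13.

6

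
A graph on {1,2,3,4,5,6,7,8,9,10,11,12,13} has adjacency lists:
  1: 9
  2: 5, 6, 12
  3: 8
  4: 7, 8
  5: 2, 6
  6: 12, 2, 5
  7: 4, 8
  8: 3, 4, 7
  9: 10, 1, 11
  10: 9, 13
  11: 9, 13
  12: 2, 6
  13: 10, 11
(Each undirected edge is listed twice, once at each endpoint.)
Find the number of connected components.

3

Component: {2, 5, 6, 12}
Component: {3, 4, 7, 8}
Component: {1, 9, 10, 11, 13}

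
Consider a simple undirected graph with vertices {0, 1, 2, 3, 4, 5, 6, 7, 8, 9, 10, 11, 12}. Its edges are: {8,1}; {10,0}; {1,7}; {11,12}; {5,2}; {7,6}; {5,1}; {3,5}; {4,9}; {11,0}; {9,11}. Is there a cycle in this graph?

No

|V| = 13, |E| = 11, number of components = 2.
Since 11 = 13 - 2, the graph is a forest and contains no cycle.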